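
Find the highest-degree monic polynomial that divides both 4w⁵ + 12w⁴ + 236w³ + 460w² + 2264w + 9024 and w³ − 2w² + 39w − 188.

w² + 2w + 47

Repeated division with remainder:
  4w⁵ + 12w⁴ + 236w³ + 460w² + 2264w + 9024 = (4w² + 20w + 120)(w³ − 2w² + 39w − 188) + (672w² + 1344w + 31584)
  w³ − 2w² + 39w − 188 = ((1/672)w − 1/168)(672w² + 1344w + 31584) + (0)
Last nonzero remainder: 672w² + 1344w + 31584. Dividing through by 672 gives the monic gcd w² + 2w + 47.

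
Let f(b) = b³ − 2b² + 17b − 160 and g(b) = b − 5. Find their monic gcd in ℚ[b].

Apply the Euclidean algorithm:
  b³ − 2b² + 17b − 160 = (b² + 3b + 32)(b − 5) + (0)
The last nonzero remainder b − 5 is already monic.

b − 5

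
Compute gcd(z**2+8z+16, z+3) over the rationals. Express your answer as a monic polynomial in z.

Repeated division with remainder:
  z**2+8z+16 = (z+5)(z+3) + (1)
  z+3 = (z+3)(1) + (0)
The last nonzero remainder is the constant 1, so the polynomials are coprime and gcd = 1.

1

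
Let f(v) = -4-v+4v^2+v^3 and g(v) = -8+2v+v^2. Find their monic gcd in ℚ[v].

4+v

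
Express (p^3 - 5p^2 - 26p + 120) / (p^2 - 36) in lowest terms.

Apply the Euclidean algorithm:
  p^3 - 5p^2 - 26p + 120 = (p - 5)(p^2 - 36) + (10p - 60)
  p^2 - 36 = ((1/10)p + 3/5)(10p - 60) + (0)
Last nonzero remainder: 10p - 60. Dividing through by 10 gives the monic gcd p - 6.
Cancel p - 6 from numerator and denominator to get the reduced form.

(p^2 + p - 20)/(p + 6)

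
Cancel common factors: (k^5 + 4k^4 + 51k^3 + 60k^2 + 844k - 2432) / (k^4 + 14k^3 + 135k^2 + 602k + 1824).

Euclidean algorithm in ℚ[k]:
  k^5 + 4k^4 + 51k^3 + 60k^2 + 844k - 2432 = (k - 10)(k^4 + 14k^3 + 135k^2 + 602k + 1824) + (56k^3 + 808k^2 + 5040k + 15808)
  k^4 + 14k^3 + 135k^2 + 602k + 1824 = ((1/56)k - 3/392)(56k^3 + 808k^2 + 5040k + 15808) + ((2508/49)k^2 + (2508/7)k + 95304/49)
  56k^3 + 808k^2 + 5040k + 15808 = ((686/627)k + 5096/627)((2508/49)k^2 + (2508/7)k + 95304/49) + (0)
Last nonzero remainder: (2508/49)k^2 + (2508/7)k + 95304/49. Dividing through by 2508/49 gives the monic gcd k^2 + 7k + 38.
Cancel k^2 + 7k + 38 from numerator and denominator to get the reduced form.

(k^3 - 3k^2 + 34k - 64)/(k^2 + 7k + 48)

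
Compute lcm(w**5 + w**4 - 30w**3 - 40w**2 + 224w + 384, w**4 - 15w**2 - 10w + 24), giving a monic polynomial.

By polynomial division,
  w**5 + w**4 - 30w**3 - 40w**2 + 224w + 384 = (w + 1)(w**4 - 15w**2 - 10w + 24) + (-15w**3 - 15w**2 + 210w + 360)
  w**4 - 15w**2 - 10w + 24 = (-(1/15)w + 1/15)(-15w**3 - 15w**2 + 210w + 360) + (0)
Last nonzero remainder: -15w**3 - 15w**2 + 210w + 360. Dividing through by -15 gives the monic gcd w**3 + w**2 - 14w - 24.
Then lcm(f, g) = f·g / gcd(f, g); expanding and making the result monic gives the answer.

w**6 - 31w**4 - 10w**3 + 264w**2 + 160w - 384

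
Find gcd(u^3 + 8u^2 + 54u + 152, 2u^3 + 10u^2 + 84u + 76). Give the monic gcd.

By polynomial division,
  u^3 + 8u^2 + 54u + 152 = (1/2)(2u^3 + 10u^2 + 84u + 76) + (3u^2 + 12u + 114)
  2u^3 + 10u^2 + 84u + 76 = ((2/3)u + 2/3)(3u^2 + 12u + 114) + (0)
Last nonzero remainder: 3u^2 + 12u + 114. Dividing through by 3 gives the monic gcd u^2 + 4u + 38.

u^2 + 4u + 38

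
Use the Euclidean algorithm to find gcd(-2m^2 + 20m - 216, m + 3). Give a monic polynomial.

Apply the Euclidean algorithm:
  -2m^2 + 20m - 216 = (-2m + 26)(m + 3) + (-294)
  m + 3 = (-(1/294)m - 1/98)(-294) + (0)
The last nonzero remainder is the constant -294, so the polynomials are coprime and gcd = 1.

1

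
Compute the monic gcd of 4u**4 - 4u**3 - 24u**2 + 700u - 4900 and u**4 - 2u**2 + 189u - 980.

u**3 + 4u**2 + 14u + 245

Repeated division with remainder:
  4u**4 - 4u**3 - 24u**2 + 700u - 4900 = (4)(u**4 - 2u**2 + 189u - 980) + (-4u**3 - 16u**2 - 56u - 980)
  u**4 - 2u**2 + 189u - 980 = (-(1/4)u + 1)(-4u**3 - 16u**2 - 56u - 980) + (0)
Last nonzero remainder: -4u**3 - 16u**2 - 56u - 980. Dividing through by -4 gives the monic gcd u**3 + 4u**2 + 14u + 245.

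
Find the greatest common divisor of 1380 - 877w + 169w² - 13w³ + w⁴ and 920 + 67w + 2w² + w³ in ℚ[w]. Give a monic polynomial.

Euclidean algorithm in ℚ[w]:
  w⁴ - 13w³ + 169w² - 877w + 1380 = (w - 15)(w³ + 2w² + 67w + 920) + (132w² - 792w + 15180)
  w³ + 2w² + 67w + 920 = ((1/132)w + 2/33)(132w² - 792w + 15180) + (0)
Last nonzero remainder: 132w² - 792w + 15180. Dividing through by 132 gives the monic gcd w² - 6w + 115.

115 - 6w + w²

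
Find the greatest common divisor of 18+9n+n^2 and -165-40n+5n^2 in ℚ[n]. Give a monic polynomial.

By polynomial division,
  n^2+9n+18 = (1/5)(5n^2-40n-165) + (17n+51)
  5n^2-40n-165 = ((5/17)n-55/17)(17n+51) + (0)
Last nonzero remainder: 17n+51. Dividing through by 17 gives the monic gcd n+3.

3+n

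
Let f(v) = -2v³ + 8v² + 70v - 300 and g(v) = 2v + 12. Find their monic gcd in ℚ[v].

v + 6

Repeated division with remainder:
  -2v³ + 8v² + 70v - 300 = (-v² + 10v - 25)(2v + 12) + (0)
Last nonzero remainder: 2v + 12. Dividing through by 2 gives the monic gcd v + 6.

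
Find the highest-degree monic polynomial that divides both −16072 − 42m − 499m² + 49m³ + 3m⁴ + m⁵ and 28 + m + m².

By polynomial division,
  m⁵ + 3m⁴ + 49m³ − 499m² − 42m − 16072 = (m³ + 2m² + 19m − 574)(m² + m + 28) + (0)
The last nonzero remainder m² + m + 28 is already monic.

28 + m + m²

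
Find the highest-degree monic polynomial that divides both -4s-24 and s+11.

Euclidean algorithm in ℚ[s]:
  -4s-24 = (-4)(s+11) + (20)
  s+11 = ((1/20)s+11/20)(20) + (0)
The last nonzero remainder is the constant 20, so the polynomials are coprime and gcd = 1.

1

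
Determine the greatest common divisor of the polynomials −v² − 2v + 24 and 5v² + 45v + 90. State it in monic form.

v + 6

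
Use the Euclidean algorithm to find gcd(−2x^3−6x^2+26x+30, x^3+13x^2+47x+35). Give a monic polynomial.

x^2+6x+5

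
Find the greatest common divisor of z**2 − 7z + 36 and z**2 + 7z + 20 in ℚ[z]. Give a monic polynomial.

1

By polynomial division,
  z**2 − 7z + 36 = (z**2 + 7z + 20) + (−14z + 16)
  z**2 + 7z + 20 = (−(1/14)z − 57/98)(−14z + 16) + (1436/49)
  −14z + 16 = (−(343/718)z + 196/359)(1436/49) + (0)
The last nonzero remainder is the constant 1436/49, so the polynomials are coprime and gcd = 1.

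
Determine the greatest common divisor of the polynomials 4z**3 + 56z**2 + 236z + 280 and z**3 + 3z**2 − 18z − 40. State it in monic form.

z**2 + 7z + 10

Euclidean algorithm in ℚ[z]:
  4z**3 + 56z**2 + 236z + 280 = (4)(z**3 + 3z**2 − 18z − 40) + (44z**2 + 308z + 440)
  z**3 + 3z**2 − 18z − 40 = ((1/44)z − 1/11)(44z**2 + 308z + 440) + (0)
Last nonzero remainder: 44z**2 + 308z + 440. Dividing through by 44 gives the monic gcd z**2 + 7z + 10.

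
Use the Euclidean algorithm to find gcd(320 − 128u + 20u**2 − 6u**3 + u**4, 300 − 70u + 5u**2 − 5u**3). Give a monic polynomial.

20 + 2u + u**2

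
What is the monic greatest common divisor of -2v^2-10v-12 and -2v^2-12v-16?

v+2

Apply the Euclidean algorithm:
  -2v^2-10v-12 = (-2v^2-12v-16) + (2v+4)
  -2v^2-12v-16 = (-v-4)(2v+4) + (0)
Last nonzero remainder: 2v+4. Dividing through by 2 gives the monic gcd v+2.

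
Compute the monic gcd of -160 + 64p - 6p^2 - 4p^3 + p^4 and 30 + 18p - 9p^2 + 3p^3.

Apply the Euclidean algorithm:
  p^4 - 4p^3 - 6p^2 + 64p - 160 = ((1/3)p - 1/3)(3p^3 - 9p^2 + 18p + 30) + (-15p^2 + 60p - 150)
  3p^3 - 9p^2 + 18p + 30 = (-(1/5)p - 1/5)(-15p^2 + 60p - 150) + (0)
Last nonzero remainder: -15p^2 + 60p - 150. Dividing through by -15 gives the monic gcd p^2 - 4p + 10.

10 - 4p + p^2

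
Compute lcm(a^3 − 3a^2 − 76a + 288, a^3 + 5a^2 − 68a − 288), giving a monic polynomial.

a^4 + a^3 − 88a^2 − 16a + 1152

Repeated division with remainder:
  a^3 − 3a^2 − 76a + 288 = (a^3 + 5a^2 − 68a − 288) + (−8a^2 − 8a + 576)
  a^3 + 5a^2 − 68a − 288 = (−(1/8)a − 1/2)(−8a^2 − 8a + 576) + (0)
Last nonzero remainder: −8a^2 − 8a + 576. Dividing through by −8 gives the monic gcd a^2 + a − 72.
Then lcm(f, g) = f·g / gcd(f, g); expanding and making the result monic gives the answer.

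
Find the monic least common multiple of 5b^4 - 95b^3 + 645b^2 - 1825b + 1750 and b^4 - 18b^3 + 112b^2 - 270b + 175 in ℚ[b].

Euclidean algorithm in ℚ[b]:
  5b^4 - 95b^3 + 645b^2 - 1825b + 1750 = (5)(b^4 - 18b^3 + 112b^2 - 270b + 175) + (-5b^3 + 85b^2 - 475b + 875)
  b^4 - 18b^3 + 112b^2 - 270b + 175 = (-(1/5)b + 1/5)(-5b^3 + 85b^2 - 475b + 875) + (0)
Last nonzero remainder: -5b^3 + 85b^2 - 475b + 875. Dividing through by -5 gives the monic gcd b^3 - 17b^2 + 95b - 175.
Then lcm(f, g) = f·g / gcd(f, g); expanding and making the result monic gives the answer.

b^5 - 20b^4 + 148b^3 - 494b^2 + 715b - 350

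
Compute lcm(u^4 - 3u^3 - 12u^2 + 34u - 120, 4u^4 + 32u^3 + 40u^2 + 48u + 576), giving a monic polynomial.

Repeated division with remainder:
  u^4 - 3u^3 - 12u^2 + 34u - 120 = (1/4)(4u^4 + 32u^3 + 40u^2 + 48u + 576) + (-11u^3 - 22u^2 + 22u - 264)
  4u^4 + 32u^3 + 40u^2 + 48u + 576 = (-(4/11)u - 24/11)(-11u^3 - 22u^2 + 22u - 264) + (0)
Last nonzero remainder: -11u^3 - 22u^2 + 22u - 264. Dividing through by -11 gives the monic gcd u^3 + 2u^2 - 2u + 24.
Then lcm(f, g) = f·g / gcd(f, g); expanding and making the result monic gives the answer.

u^5 + 3u^4 - 30u^3 - 38u^2 + 84u - 720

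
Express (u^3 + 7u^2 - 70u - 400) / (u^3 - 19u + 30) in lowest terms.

Euclidean algorithm in ℚ[u]:
  u^3 + 7u^2 - 70u - 400 = (u^3 - 19u + 30) + (7u^2 - 51u - 430)
  u^3 - 19u + 30 = ((1/7)u + 51/49)(7u^2 - 51u - 430) + ((4680/49)u + 23400/49)
  7u^2 - 51u - 430 = ((343/4680)u - 2107/2340)((4680/49)u + 23400/49) + (0)
Last nonzero remainder: (4680/49)u + 23400/49. Dividing through by 4680/49 gives the monic gcd u + 5.
Cancel u + 5 from numerator and denominator to get the reduced form.

(u^2 + 2u - 80)/(u^2 - 5u + 6)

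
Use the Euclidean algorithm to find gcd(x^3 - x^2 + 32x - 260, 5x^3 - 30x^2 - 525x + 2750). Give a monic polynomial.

x - 5

Apply the Euclidean algorithm:
  x^3 - x^2 + 32x - 260 = (1/5)(5x^3 - 30x^2 - 525x + 2750) + (5x^2 + 137x - 810)
  5x^3 - 30x^2 - 525x + 2750 = (x - 167/5)(5x^2 + 137x - 810) + ((24304/5)x - 24304)
  5x^2 + 137x - 810 = ((25/24304)x + 405/12152)((24304/5)x - 24304) + (0)
Last nonzero remainder: (24304/5)x - 24304. Dividing through by 24304/5 gives the monic gcd x - 5.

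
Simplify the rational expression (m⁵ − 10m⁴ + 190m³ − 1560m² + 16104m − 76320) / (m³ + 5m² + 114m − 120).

(m³ − 16m² + 166m − 636)/(m − 1)

By polynomial division,
  m⁵ − 10m⁴ + 190m³ − 1560m² + 16104m − 76320 = (m² − 15m + 151)(m³ + 5m² + 114m − 120) + (−485m² − 2910m − 58200)
  m³ + 5m² + 114m − 120 = (−(1/485)m + 1/485)(−485m² − 2910m − 58200) + (0)
Last nonzero remainder: −485m² − 2910m − 58200. Dividing through by −485 gives the monic gcd m² + 6m + 120.
Cancel m² + 6m + 120 from numerator and denominator to get the reduced form.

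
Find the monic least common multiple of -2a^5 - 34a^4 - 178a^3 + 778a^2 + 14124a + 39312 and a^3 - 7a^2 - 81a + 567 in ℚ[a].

a^6 + 8a^5 - 64a^4 - 1190a^3 - 3561a^2 + 43902a + 176904

Apply the Euclidean algorithm:
  -2a^5 - 34a^4 - 178a^3 + 778a^2 + 14124a + 39312 = (-2a^2 - 48a - 676)(a^3 - 7a^2 - 81a + 567) + (-6708a^2 - 13416a + 422604)
  a^3 - 7a^2 - 81a + 567 = (-(1/6708)a + 3/2236)(-6708a^2 - 13416a + 422604) + (0)
Last nonzero remainder: -6708a^2 - 13416a + 422604. Dividing through by -6708 gives the monic gcd a^2 + 2a - 63.
Then lcm(f, g) = f·g / gcd(f, g); expanding and making the result monic gives the answer.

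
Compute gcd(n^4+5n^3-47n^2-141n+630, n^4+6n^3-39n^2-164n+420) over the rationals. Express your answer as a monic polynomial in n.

n^3+8n^2-23n-210

Apply the Euclidean algorithm:
  n^4+5n^3-47n^2-141n+630 = (n^4+6n^3-39n^2-164n+420) + (-n^3-8n^2+23n+210)
  n^4+6n^3-39n^2-164n+420 = (-n+2)(-n^3-8n^2+23n+210) + (0)
Last nonzero remainder: -n^3-8n^2+23n+210. Dividing through by -1 gives the monic gcd n^3+8n^2-23n-210.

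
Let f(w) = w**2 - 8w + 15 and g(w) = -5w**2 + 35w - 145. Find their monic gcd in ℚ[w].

1

By polynomial division,
  w**2 - 8w + 15 = (-1/5)(-5w**2 + 35w - 145) + (-w - 14)
  -5w**2 + 35w - 145 = (5w - 105)(-w - 14) + (-1615)
  -w - 14 = ((1/1615)w + 14/1615)(-1615) + (0)
The last nonzero remainder is the constant -1615, so the polynomials are coprime and gcd = 1.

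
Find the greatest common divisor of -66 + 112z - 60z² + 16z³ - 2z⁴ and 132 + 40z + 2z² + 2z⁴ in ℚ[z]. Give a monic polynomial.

Euclidean algorithm in ℚ[z]:
  -2z⁴ + 16z³ - 60z² + 112z - 66 = (-1)(2z⁴ + 2z² + 40z + 132) + (16z³ - 58z² + 152z + 66)
  2z⁴ + 2z² + 40z + 132 = ((1/8)z + 29/64)(16z³ - 58z² + 152z + 66) + ((297/32)z² - (297/8)z + 3267/32)
  16z³ - 58z² + 152z + 66 = ((512/297)z + 64/99)((297/32)z² - (297/8)z + 3267/32) + (0)
Last nonzero remainder: (297/32)z² - (297/8)z + 3267/32. Dividing through by 297/32 gives the monic gcd z² - 4z + 11.

11 - 4z + z²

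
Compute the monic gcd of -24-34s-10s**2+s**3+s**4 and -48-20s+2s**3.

Euclidean algorithm in ℚ[s]:
  s**4+s**3-10s**2-34s-24 = ((1/2)s+1/2)(2s**3-20s-48) + (0)
Last nonzero remainder: 2s**3-20s-48. Dividing through by 2 gives the monic gcd s**3-10s-24.

-24-10s+s**3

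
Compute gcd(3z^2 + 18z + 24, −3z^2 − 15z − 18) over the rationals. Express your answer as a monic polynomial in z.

z + 2

By polynomial division,
  3z^2 + 18z + 24 = (−1)(−3z^2 − 15z − 18) + (3z + 6)
  −3z^2 − 15z − 18 = (−z − 3)(3z + 6) + (0)
Last nonzero remainder: 3z + 6. Dividing through by 3 gives the monic gcd z + 2.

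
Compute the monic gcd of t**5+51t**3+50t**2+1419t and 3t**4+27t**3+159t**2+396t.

t**3+5t**2+33t

By polynomial division,
  t**5+51t**3+50t**2+1419t = ((1/3)t-3)(3t**4+27t**3+159t**2+396t) + (79t**3+395t**2+2607t)
  3t**4+27t**3+159t**2+396t = ((3/79)t+12/79)(79t**3+395t**2+2607t) + (0)
Last nonzero remainder: 79t**3+395t**2+2607t. Dividing through by 79 gives the monic gcd t**3+5t**2+33t.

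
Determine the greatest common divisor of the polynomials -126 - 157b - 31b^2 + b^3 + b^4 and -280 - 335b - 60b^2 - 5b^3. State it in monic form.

Repeated division with remainder:
  b^4 + b^3 - 31b^2 - 157b - 126 = (-(1/5)b + 11/5)(-5b^3 - 60b^2 - 335b - 280) + (34b^2 + 524b + 490)
  -5b^3 - 60b^2 - 335b - 280 = (-(5/34)b + 145/289)(34b^2 + 524b + 490) + (-(151970/289)b - 151970/289)
  34b^2 + 524b + 490 = (-(4913/75985)b - 2023/2171)(-(151970/289)b - 151970/289) + (0)
Last nonzero remainder: -(151970/289)b - 151970/289. Dividing through by -151970/289 gives the monic gcd b + 1.

1 + b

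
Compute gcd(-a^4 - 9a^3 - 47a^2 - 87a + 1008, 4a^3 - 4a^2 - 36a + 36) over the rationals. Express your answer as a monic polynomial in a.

a - 3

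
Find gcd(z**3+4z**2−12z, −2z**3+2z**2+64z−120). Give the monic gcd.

z**2+4z−12

Repeated division with remainder:
  z**3+4z**2−12z = (−1/2)(−2z**3+2z**2+64z−120) + (5z**2+20z−60)
  −2z**3+2z**2+64z−120 = (−(2/5)z+2)(5z**2+20z−60) + (0)
Last nonzero remainder: 5z**2+20z−60. Dividing through by 5 gives the monic gcd z**2+4z−12.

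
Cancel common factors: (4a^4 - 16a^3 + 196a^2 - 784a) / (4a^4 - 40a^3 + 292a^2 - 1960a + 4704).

(a)/(a - 6)

Apply the Euclidean algorithm:
  4a^4 - 16a^3 + 196a^2 - 784a = (4a^4 - 40a^3 + 292a^2 - 1960a + 4704) + (24a^3 - 96a^2 + 1176a - 4704)
  4a^4 - 40a^3 + 292a^2 - 1960a + 4704 = ((1/6)a - 1)(24a^3 - 96a^2 + 1176a - 4704) + (0)
Last nonzero remainder: 24a^3 - 96a^2 + 1176a - 4704. Dividing through by 24 gives the monic gcd a^3 - 4a^2 + 49a - 196.
Cancel a^3 - 4a^2 + 49a - 196 from numerator and denominator to get the reduced form.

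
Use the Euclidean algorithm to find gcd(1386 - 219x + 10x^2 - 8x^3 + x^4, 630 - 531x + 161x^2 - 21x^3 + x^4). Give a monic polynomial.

42 - 13x + x^2

Euclidean algorithm in ℚ[x]:
  x^4 - 8x^3 + 10x^2 - 219x + 1386 = (x^4 - 21x^3 + 161x^2 - 531x + 630) + (13x^3 - 151x^2 + 312x + 756)
  x^4 - 21x^3 + 161x^2 - 531x + 630 = ((1/13)x - 122/169)(13x^3 - 151x^2 + 312x + 756) + ((4731/169)x^2 - (4731/13)x + 198702/169)
  13x^3 - 151x^2 + 312x + 756 = ((2197/4731)x + 1014/1577)((4731/169)x^2 - (4731/13)x + 198702/169) + (0)
Last nonzero remainder: (4731/169)x^2 - (4731/13)x + 198702/169. Dividing through by 4731/169 gives the monic gcd x^2 - 13x + 42.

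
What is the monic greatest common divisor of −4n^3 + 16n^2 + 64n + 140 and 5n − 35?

n − 7

Repeated division with remainder:
  −4n^3 + 16n^2 + 64n + 140 = (−(4/5)n^2 − (12/5)n − 4)(5n − 35) + (0)
Last nonzero remainder: 5n − 35. Dividing through by 5 gives the monic gcd n − 7.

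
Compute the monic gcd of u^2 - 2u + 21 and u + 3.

1

Euclidean algorithm in ℚ[u]:
  u^2 - 2u + 21 = (u - 5)(u + 3) + (36)
  u + 3 = ((1/36)u + 1/12)(36) + (0)
The last nonzero remainder is the constant 36, so the polynomials are coprime and gcd = 1.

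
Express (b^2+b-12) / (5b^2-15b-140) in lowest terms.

(b-3)/(5b-35)

Euclidean algorithm in ℚ[b]:
  b^2+b-12 = (1/5)(5b^2-15b-140) + (4b+16)
  5b^2-15b-140 = ((5/4)b-35/4)(4b+16) + (0)
Last nonzero remainder: 4b+16. Dividing through by 4 gives the monic gcd b+4.
Cancel b+4 from numerator and denominator to get the reduced form.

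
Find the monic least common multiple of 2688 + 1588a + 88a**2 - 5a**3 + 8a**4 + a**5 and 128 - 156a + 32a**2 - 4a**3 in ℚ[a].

-2688 + 1100a + 1500a**2 + 93a**3 - 13a**4 + 7a**5 + a**6

Euclidean algorithm in ℚ[a]:
  a**5 + 8a**4 - 5a**3 + 88a**2 + 1588a + 2688 = (-(1/4)a**2 - 4a - 21)(-4a**3 + 32a**2 - 156a + 128) + (168a**2 - 1176a + 5376)
  -4a**3 + 32a**2 - 156a + 128 = (-(1/42)a + 1/42)(168a**2 - 1176a + 5376) + (0)
Last nonzero remainder: 168a**2 - 1176a + 5376. Dividing through by 168 gives the monic gcd a**2 - 7a + 32.
Then lcm(f, g) = f·g / gcd(f, g); expanding and making the result monic gives the answer.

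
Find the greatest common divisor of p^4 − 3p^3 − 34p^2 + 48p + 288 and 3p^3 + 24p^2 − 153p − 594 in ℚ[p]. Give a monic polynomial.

Repeated division with remainder:
  p^4 − 3p^3 − 34p^2 + 48p + 288 = ((1/3)p − 11/3)(3p^3 + 24p^2 − 153p − 594) + (105p^2 − 315p − 1890)
  3p^3 + 24p^2 − 153p − 594 = ((1/35)p + 11/35)(105p^2 − 315p − 1890) + (0)
Last nonzero remainder: 105p^2 − 315p − 1890. Dividing through by 105 gives the monic gcd p^2 − 3p − 18.

p^2 − 3p − 18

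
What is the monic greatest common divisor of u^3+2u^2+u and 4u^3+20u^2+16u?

u^2+u

Apply the Euclidean algorithm:
  u^3+2u^2+u = (1/4)(4u^3+20u^2+16u) + (-3u^2-3u)
  4u^3+20u^2+16u = (-(4/3)u-16/3)(-3u^2-3u) + (0)
Last nonzero remainder: -3u^2-3u. Dividing through by -3 gives the monic gcd u^2+u.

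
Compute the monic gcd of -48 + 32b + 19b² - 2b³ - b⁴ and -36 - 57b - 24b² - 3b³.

12 + 7b + b²

By polynomial division,
  -b⁴ - 2b³ + 19b² + 32b - 48 = ((1/3)b - 2)(-3b³ - 24b² - 57b - 36) + (-10b² - 70b - 120)
  -3b³ - 24b² - 57b - 36 = ((3/10)b + 3/10)(-10b² - 70b - 120) + (0)
Last nonzero remainder: -10b² - 70b - 120. Dividing through by -10 gives the monic gcd b² + 7b + 12.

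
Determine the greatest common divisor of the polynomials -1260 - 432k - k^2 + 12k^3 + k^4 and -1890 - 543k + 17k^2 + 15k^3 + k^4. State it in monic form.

By polynomial division,
  k^4 + 12k^3 - k^2 - 432k - 1260 = (k^4 + 15k^3 + 17k^2 - 543k - 1890) + (-3k^3 - 18k^2 + 111k + 630)
  k^4 + 15k^3 + 17k^2 - 543k - 1890 = (-(1/3)k - 3)(-3k^3 - 18k^2 + 111k + 630) + (0)
Last nonzero remainder: -3k^3 - 18k^2 + 111k + 630. Dividing through by -3 gives the monic gcd k^3 + 6k^2 - 37k - 210.

-210 - 37k + 6k^2 + k^3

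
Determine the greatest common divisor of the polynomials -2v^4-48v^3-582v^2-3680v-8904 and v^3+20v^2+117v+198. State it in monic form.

v+6

Apply the Euclidean algorithm:
  -2v^4-48v^3-582v^2-3680v-8904 = (-2v-8)(v^3+20v^2+117v+198) + (-188v^2-2348v-7320)
  v^3+20v^2+117v+198 = (-(1/188)v-353/8836)(-188v^2-2348v-7320) + (-(34768/2209)v-208608/2209)
  -188v^2-2348v-7320 = ((103823/8692)v+673745/8692)(-(34768/2209)v-208608/2209) + (0)
Last nonzero remainder: -(34768/2209)v-208608/2209. Dividing through by -34768/2209 gives the monic gcd v+6.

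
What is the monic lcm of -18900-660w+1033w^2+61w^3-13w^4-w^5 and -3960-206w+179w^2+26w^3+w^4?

Repeated division with remainder:
  -w^5-13w^4+61w^3+1033w^2-660w-18900 = (-w+13)(w^4+26w^3+179w^2-206w-3960) + (-98w^3-1500w^2-1942w+32580)
  w^4+26w^3+179w^2-206w-3960 = (-(1/98)w-262/2401)(-98w^3-1500w^2-1942w+32580) + (-(10800/2401)w^2-(205200/2401)w-972000/2401)
  -98w^3-1500w^2-1942w+32580 = ((117649/5400)w-434581/5400)(-(10800/2401)w^2-(205200/2401)w-972000/2401) + (0)
Last nonzero remainder: -(10800/2401)w^2-(205200/2401)w-972000/2401. Dividing through by -10800/2401 gives the monic gcd w^2+19w+90.
Then lcm(f, g) = f·g / gcd(f, g); expanding and making the result monic gives the answer.

-831600+103260w+68972w^2-3887w^3-2032w^4-14w^5+20w^6+w^7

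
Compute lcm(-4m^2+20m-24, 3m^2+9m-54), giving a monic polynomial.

m^3+m^2-24m+36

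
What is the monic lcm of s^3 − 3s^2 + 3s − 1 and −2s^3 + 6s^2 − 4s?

s^5 − 5s^4 + 9s^3 − 7s^2 + 2s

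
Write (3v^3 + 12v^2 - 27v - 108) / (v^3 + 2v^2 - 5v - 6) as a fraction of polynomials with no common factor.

(3v^2 + 3v - 36)/(v^2 - v - 2)

Repeated division with remainder:
  3v^3 + 12v^2 - 27v - 108 = (3)(v^3 + 2v^2 - 5v - 6) + (6v^2 - 12v - 90)
  v^3 + 2v^2 - 5v - 6 = ((1/6)v + 2/3)(6v^2 - 12v - 90) + (18v + 54)
  6v^2 - 12v - 90 = ((1/3)v - 5/3)(18v + 54) + (0)
Last nonzero remainder: 18v + 54. Dividing through by 18 gives the monic gcd v + 3.
Cancel v + 3 from numerator and denominator to get the reduced form.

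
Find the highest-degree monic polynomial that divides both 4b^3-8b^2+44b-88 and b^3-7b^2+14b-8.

By polynomial division,
  4b^3-8b^2+44b-88 = (4)(b^3-7b^2+14b-8) + (20b^2-12b-56)
  b^3-7b^2+14b-8 = ((1/20)b-8/25)(20b^2-12b-56) + ((324/25)b-648/25)
  20b^2-12b-56 = ((125/81)b+175/81)((324/25)b-648/25) + (0)
Last nonzero remainder: (324/25)b-648/25. Dividing through by 324/25 gives the monic gcd b-2.

b-2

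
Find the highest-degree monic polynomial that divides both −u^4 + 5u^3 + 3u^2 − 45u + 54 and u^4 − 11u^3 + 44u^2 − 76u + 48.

u^2 − 5u + 6

By polynomial division,
  −u^4 + 5u^3 + 3u^2 − 45u + 54 = (−1)(u^4 − 11u^3 + 44u^2 − 76u + 48) + (−6u^3 + 47u^2 − 121u + 102)
  u^4 − 11u^3 + 44u^2 − 76u + 48 = (−(1/6)u + 19/36)(−6u^3 + 47u^2 − 121u + 102) + (−(35/36)u^2 + (175/36)u − 35/6)
  −6u^3 + 47u^2 − 121u + 102 = ((216/35)u − 612/35)(−(35/36)u^2 + (175/36)u − 35/6) + (0)
Last nonzero remainder: −(35/36)u^2 + (175/36)u − 35/6. Dividing through by −35/36 gives the monic gcd u^2 − 5u + 6.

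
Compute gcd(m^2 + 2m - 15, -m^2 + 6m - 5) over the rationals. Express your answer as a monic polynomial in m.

1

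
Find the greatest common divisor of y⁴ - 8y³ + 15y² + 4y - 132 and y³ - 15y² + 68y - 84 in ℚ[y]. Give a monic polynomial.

By polynomial division,
  y⁴ - 8y³ + 15y² + 4y - 132 = (y + 7)(y³ - 15y² + 68y - 84) + (52y² - 388y + 456)
  y³ - 15y² + 68y - 84 = ((1/52)y - 49/338)(52y² - 388y + 456) + ((504/169)y - 3024/169)
  52y² - 388y + 456 = ((2197/126)y - 3211/126)((504/169)y - 3024/169) + (0)
Last nonzero remainder: (504/169)y - 3024/169. Dividing through by 504/169 gives the monic gcd y - 6.

y - 6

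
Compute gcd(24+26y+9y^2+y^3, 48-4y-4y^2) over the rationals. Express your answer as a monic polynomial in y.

Euclidean algorithm in ℚ[y]:
  y^3+9y^2+26y+24 = (-(1/4)y-2)(-4y^2-4y+48) + (30y+120)
  -4y^2-4y+48 = (-(2/15)y+2/5)(30y+120) + (0)
Last nonzero remainder: 30y+120. Dividing through by 30 gives the monic gcd y+4.

4+y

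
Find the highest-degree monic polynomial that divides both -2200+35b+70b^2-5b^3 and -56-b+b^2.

By polynomial division,
  -5b^3+70b^2+35b-2200 = (-5b+65)(b^2-b-56) + (-180b+1440)
  b^2-b-56 = (-(1/180)b-7/180)(-180b+1440) + (0)
Last nonzero remainder: -180b+1440. Dividing through by -180 gives the monic gcd b-8.

-8+b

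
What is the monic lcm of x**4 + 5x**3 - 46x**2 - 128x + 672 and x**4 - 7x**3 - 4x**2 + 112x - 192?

Apply the Euclidean algorithm:
  x**4 + 5x**3 - 46x**2 - 128x + 672 = (x**4 - 7x**3 - 4x**2 + 112x - 192) + (12x**3 - 42x**2 - 240x + 864)
  x**4 - 7x**3 - 4x**2 + 112x - 192 = ((1/12)x - 7/24)(12x**3 - 42x**2 - 240x + 864) + ((15/4)x**2 - 30x + 60)
  12x**3 - 42x**2 - 240x + 864 = ((16/5)x + 72/5)((15/4)x**2 - 30x + 60) + (0)
Last nonzero remainder: (15/4)x**2 - 30x + 60. Dividing through by 15/4 gives the monic gcd x**2 - 8x + 16.
Then lcm(f, g) = f·g / gcd(f, g); expanding and making the result monic gives the answer.

x**6 + 6x**5 - 53x**4 - 234x**3 + 1096x**2 + 2208x - 8064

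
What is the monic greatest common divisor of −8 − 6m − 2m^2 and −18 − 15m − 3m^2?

By polynomial division,
  −2m^2 − 6m − 8 = (2/3)(−3m^2 − 15m − 18) + (4m + 4)
  −3m^2 − 15m − 18 = (−(3/4)m − 3)(4m + 4) + (−6)
  4m + 4 = (−(2/3)m − 2/3)(−6) + (0)
The last nonzero remainder is the constant −6, so the polynomials are coprime and gcd = 1.

1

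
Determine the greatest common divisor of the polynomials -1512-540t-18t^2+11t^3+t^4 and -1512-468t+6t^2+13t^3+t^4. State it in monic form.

36+12t+t^2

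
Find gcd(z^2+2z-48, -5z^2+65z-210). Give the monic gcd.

By polynomial division,
  z^2+2z-48 = (-1/5)(-5z^2+65z-210) + (15z-90)
  -5z^2+65z-210 = (-(1/3)z+7/3)(15z-90) + (0)
Last nonzero remainder: 15z-90. Dividing through by 15 gives the monic gcd z-6.

z-6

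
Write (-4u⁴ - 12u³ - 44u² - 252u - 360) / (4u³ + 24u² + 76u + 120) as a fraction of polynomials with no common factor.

Repeated division with remainder:
  -4u⁴ - 12u³ - 44u² - 252u - 360 = (-u + 3)(4u³ + 24u² + 76u + 120) + (-40u² - 360u - 720)
  4u³ + 24u² + 76u + 120 = (-(1/10)u + 3/10)(-40u² - 360u - 720) + (112u + 336)
  -40u² - 360u - 720 = (-(5/14)u - 15/7)(112u + 336) + (0)
Last nonzero remainder: 112u + 336. Dividing through by 112 gives the monic gcd u + 3.
Cancel u + 3 from numerator and denominator to get the reduced form.

(-u³ - 11u - 30)/(u² + 3u + 10)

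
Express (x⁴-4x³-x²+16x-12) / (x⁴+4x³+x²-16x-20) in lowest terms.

(x²-4x+3)/(x²+4x+5)

Euclidean algorithm in ℚ[x]:
  x⁴-4x³-x²+16x-12 = (x⁴+4x³+x²-16x-20) + (-8x³-2x²+32x+8)
  x⁴+4x³+x²-16x-20 = (-(1/8)x-15/32)(-8x³-2x²+32x+8) + ((65/16)x²-65/4)
  -8x³-2x²+32x+8 = (-(128/65)x-32/65)((65/16)x²-65/4) + (0)
Last nonzero remainder: (65/16)x²-65/4. Dividing through by 65/16 gives the monic gcd x²-4.
Cancel x²-4 from numerator and denominator to get the reduced form.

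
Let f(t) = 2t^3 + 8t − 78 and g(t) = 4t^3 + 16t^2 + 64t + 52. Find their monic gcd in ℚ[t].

t^2 + 3t + 13

By polynomial division,
  2t^3 + 8t − 78 = (1/2)(4t^3 + 16t^2 + 64t + 52) + (−8t^2 − 24t − 104)
  4t^3 + 16t^2 + 64t + 52 = (−(1/2)t − 1/2)(−8t^2 − 24t − 104) + (0)
Last nonzero remainder: −8t^2 − 24t − 104. Dividing through by −8 gives the monic gcd t^2 + 3t + 13.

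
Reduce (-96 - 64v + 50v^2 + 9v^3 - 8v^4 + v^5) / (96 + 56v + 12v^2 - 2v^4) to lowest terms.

(-12 - 5v + 6v^2 - v^3)/(12 + 4v + 2v^2)

Repeated division with remainder:
  v^5 - 8v^4 + 9v^3 + 50v^2 - 64v - 96 = (-(1/2)v + 4)(-2v^4 + 12v^2 + 56v + 96) + (15v^3 + 30v^2 - 240v - 480)
  -2v^4 + 12v^2 + 56v + 96 = (-(2/15)v + 4/15)(15v^3 + 30v^2 - 240v - 480) + (-28v^2 + 56v + 224)
  15v^3 + 30v^2 - 240v - 480 = (-(15/28)v - 15/7)(-28v^2 + 56v + 224) + (0)
Last nonzero remainder: -28v^2 + 56v + 224. Dividing through by -28 gives the monic gcd v^2 - 2v - 8.
Cancel v^2 - 2v - 8 from numerator and denominator to get the reduced form.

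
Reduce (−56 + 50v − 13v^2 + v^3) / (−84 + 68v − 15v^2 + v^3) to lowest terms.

(−4 + v)/(−6 + v)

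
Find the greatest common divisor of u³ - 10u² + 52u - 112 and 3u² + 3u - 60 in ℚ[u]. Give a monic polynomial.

u - 4

Apply the Euclidean algorithm:
  u³ - 10u² + 52u - 112 = ((1/3)u - 11/3)(3u² + 3u - 60) + (83u - 332)
  3u² + 3u - 60 = ((3/83)u + 15/83)(83u - 332) + (0)
Last nonzero remainder: 83u - 332. Dividing through by 83 gives the monic gcd u - 4.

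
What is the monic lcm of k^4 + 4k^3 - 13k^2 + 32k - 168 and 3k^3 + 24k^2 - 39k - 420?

Euclidean algorithm in ℚ[k]:
  k^4 + 4k^3 - 13k^2 + 32k - 168 = ((1/3)k - 4/3)(3k^3 + 24k^2 - 39k - 420) + (32k^2 + 120k - 728)
  3k^3 + 24k^2 - 39k - 420 = ((3/32)k + 51/128)(32k^2 + 120k - 728) + (-(297/16)k - 2079/16)
  32k^2 + 120k - 728 = (-(512/297)k + 1664/297)(-(297/16)k - 2079/16) + (0)
Last nonzero remainder: -(297/16)k - 2079/16. Dividing through by -297/16 gives the monic gcd k + 7.
Then lcm(f, g) = f·g / gcd(f, g); expanding and making the result monic gives the answer.

k^6 + 5k^5 - 29k^4 - 61k^3 + 124k^2 - 808k + 3360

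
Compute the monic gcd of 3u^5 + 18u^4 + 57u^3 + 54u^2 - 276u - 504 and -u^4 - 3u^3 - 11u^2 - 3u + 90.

u^2 + u - 6

Apply the Euclidean algorithm:
  3u^5 + 18u^4 + 57u^3 + 54u^2 - 276u - 504 = (-3u - 9)(-u^4 - 3u^3 - 11u^2 - 3u + 90) + (-3u^3 - 54u^2 - 33u + 306)
  -u^4 - 3u^3 - 11u^2 - 3u + 90 = ((1/3)u - 5)(-3u^3 - 54u^2 - 33u + 306) + (-270u^2 - 270u + 1620)
  -3u^3 - 54u^2 - 33u + 306 = ((1/90)u + 17/90)(-270u^2 - 270u + 1620) + (0)
Last nonzero remainder: -270u^2 - 270u + 1620. Dividing through by -270 gives the monic gcd u^2 + u - 6.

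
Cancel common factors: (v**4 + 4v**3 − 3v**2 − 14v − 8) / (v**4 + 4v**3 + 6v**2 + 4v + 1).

By polynomial division,
  v**4 + 4v**3 − 3v**2 − 14v − 8 = (v**4 + 4v**3 + 6v**2 + 4v + 1) + (−9v**2 − 18v − 9)
  v**4 + 4v**3 + 6v**2 + 4v + 1 = (−(1/9)v**2 − (2/9)v − 1/9)(−9v**2 − 18v − 9) + (0)
Last nonzero remainder: −9v**2 − 18v − 9. Dividing through by −9 gives the monic gcd v**2 + 2v + 1.
Cancel v**2 + 2v + 1 from numerator and denominator to get the reduced form.

(v**2 + 2v − 8)/(v**2 + 2v + 1)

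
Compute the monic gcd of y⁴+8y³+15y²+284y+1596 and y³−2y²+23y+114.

y²−5y+38

Repeated division with remainder:
  y⁴+8y³+15y²+284y+1596 = (y+10)(y³−2y²+23y+114) + (12y²−60y+456)
  y³−2y²+23y+114 = ((1/12)y+1/4)(12y²−60y+456) + (0)
Last nonzero remainder: 12y²−60y+456. Dividing through by 12 gives the monic gcd y²−5y+38.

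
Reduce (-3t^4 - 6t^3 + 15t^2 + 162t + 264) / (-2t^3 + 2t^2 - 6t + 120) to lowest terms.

Apply the Euclidean algorithm:
  -3t^4 - 6t^3 + 15t^2 + 162t + 264 = ((3/2)t + 9/2)(-2t^3 + 2t^2 - 6t + 120) + (15t^2 + 9t - 276)
  -2t^3 + 2t^2 - 6t + 120 = (-(2/15)t + 16/75)(15t^2 + 9t - 276) + (-(1118/25)t + 4472/25)
  15t^2 + 9t - 276 = (-(375/1118)t - 1725/1118)(-(1118/25)t + 4472/25) + (0)
Last nonzero remainder: -(1118/25)t + 4472/25. Dividing through by -1118/25 gives the monic gcd t - 4.
Cancel t - 4 from numerator and denominator to get the reduced form.

(3t^3 + 18t^2 + 57t + 66)/(2t^2 + 6t + 30)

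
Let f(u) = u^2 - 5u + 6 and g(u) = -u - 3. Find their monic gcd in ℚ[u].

By polynomial division,
  u^2 - 5u + 6 = (-u + 8)(-u - 3) + (30)
  -u - 3 = (-(1/30)u - 1/10)(30) + (0)
The last nonzero remainder is the constant 30, so the polynomials are coprime and gcd = 1.

1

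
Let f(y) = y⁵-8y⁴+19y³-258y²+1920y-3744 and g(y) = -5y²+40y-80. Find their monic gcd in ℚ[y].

y²-8y+16

Euclidean algorithm in ℚ[y]:
  y⁵-8y⁴+19y³-258y²+1920y-3744 = (-(1/5)y³-(3/5)y+234/5)(-5y²+40y-80) + (0)
Last nonzero remainder: -5y²+40y-80. Dividing through by -5 gives the monic gcd y²-8y+16.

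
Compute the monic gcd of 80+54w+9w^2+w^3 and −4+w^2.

2+w

Apply the Euclidean algorithm:
  w^3+9w^2+54w+80 = (w+9)(w^2−4) + (58w+116)
  w^2−4 = ((1/58)w−1/29)(58w+116) + (0)
Last nonzero remainder: 58w+116. Dividing through by 58 gives the monic gcd w+2.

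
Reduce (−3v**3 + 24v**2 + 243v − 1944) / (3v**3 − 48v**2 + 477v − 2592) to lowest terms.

(−v**2 − v + 72)/(v**2 − 7v + 96)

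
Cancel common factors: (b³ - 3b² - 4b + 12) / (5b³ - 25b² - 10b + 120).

(b - 2)/(5b - 20)

Apply the Euclidean algorithm:
  b³ - 3b² - 4b + 12 = (1/5)(5b³ - 25b² - 10b + 120) + (2b² - 2b - 12)
  5b³ - 25b² - 10b + 120 = ((5/2)b - 10)(2b² - 2b - 12) + (0)
Last nonzero remainder: 2b² - 2b - 12. Dividing through by 2 gives the monic gcd b² - b - 6.
Cancel b² - b - 6 from numerator and denominator to get the reduced form.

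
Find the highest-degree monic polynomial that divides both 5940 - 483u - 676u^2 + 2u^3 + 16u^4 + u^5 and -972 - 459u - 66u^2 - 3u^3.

By polynomial division,
  u^5 + 16u^4 + 2u^3 - 676u^2 - 483u + 5940 = (-(1/3)u^2 + 2u + 19/3)(-3u^3 - 66u^2 - 459u - 972) + (336u^2 + 4368u + 12096)
  -3u^3 - 66u^2 - 459u - 972 = (-(1/112)u - 9/112)(336u^2 + 4368u + 12096) + (0)
Last nonzero remainder: 336u^2 + 4368u + 12096. Dividing through by 336 gives the monic gcd u^2 + 13u + 36.

36 + 13u + u^2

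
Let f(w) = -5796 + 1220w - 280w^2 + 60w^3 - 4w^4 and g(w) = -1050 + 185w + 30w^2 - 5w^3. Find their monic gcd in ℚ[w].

-7 + w

Euclidean algorithm in ℚ[w]:
  -4w^4 + 60w^3 - 280w^2 + 1220w - 5796 = ((4/5)w - 36/5)(-5w^3 + 30w^2 + 185w - 1050) + (-212w^2 + 3392w - 13356)
  -5w^3 + 30w^2 + 185w - 1050 = ((5/212)w + 25/106)(-212w^2 + 3392w - 13356) + (-300w + 2100)
  -212w^2 + 3392w - 13356 = ((53/75)w - 159/25)(-300w + 2100) + (0)
Last nonzero remainder: -300w + 2100. Dividing through by -300 gives the monic gcd w - 7.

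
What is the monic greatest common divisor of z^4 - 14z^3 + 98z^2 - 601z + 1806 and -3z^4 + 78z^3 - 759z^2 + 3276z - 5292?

z^2 - 13z + 42

By polynomial division,
  z^4 - 14z^3 + 98z^2 - 601z + 1806 = (-1/3)(-3z^4 + 78z^3 - 759z^2 + 3276z - 5292) + (12z^3 - 155z^2 + 491z + 42)
  -3z^4 + 78z^3 - 759z^2 + 3276z - 5292 = (-(1/4)z + 157/48)(12z^3 - 155z^2 + 491z + 42) + (-(6205/48)z^2 + (80665/48)z - 43435/8)
  12z^3 - 155z^2 + 491z + 42 = (-(576/6205)z - 48/6205)(-(6205/48)z^2 + (80665/48)z - 43435/8) + (0)
Last nonzero remainder: -(6205/48)z^2 + (80665/48)z - 43435/8. Dividing through by -6205/48 gives the monic gcd z^2 - 13z + 42.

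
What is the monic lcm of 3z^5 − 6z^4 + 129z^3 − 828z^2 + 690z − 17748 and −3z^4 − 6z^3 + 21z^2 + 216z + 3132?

Repeated division with remainder:
  3z^5 − 6z^4 + 129z^3 − 828z^2 + 690z − 17748 = (−z + 4)(−3z^4 − 6z^3 + 21z^2 + 216z + 3132) + (174z^3 − 696z^2 + 2958z − 30276)
  −3z^4 − 6z^3 + 21z^2 + 216z + 3132 = (−(1/58)z − 3/29)(174z^3 − 696z^2 + 2958z − 30276) + (0)
Last nonzero remainder: 174z^3 − 696z^2 + 2958z − 30276. Dividing through by 174 gives the monic gcd z^3 − 4z^2 + 17z − 174.
Then lcm(f, g) = f·g / gcd(f, g); expanding and making the result monic gives the answer.

z^6 + 4z^5 + 31z^4 − 18z^3 − 1426z^2 − 4536z − 35496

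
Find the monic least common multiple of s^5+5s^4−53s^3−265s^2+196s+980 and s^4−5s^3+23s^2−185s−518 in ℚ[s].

s^7+5s^6−16s^5−80s^4−1765s^3−8825s^2+7252s+36260

Apply the Euclidean algorithm:
  s^5+5s^4−53s^3−265s^2+196s+980 = (s+10)(s^4−5s^3+23s^2−185s−518) + (−26s^3−310s^2+2564s+6160)
  s^4−5s^3+23s^2−185s−518 = (−(1/26)s+110/169)(−26s^3−310s^2+2564s+6160) + ((54653/169)s^2−(273265/169)s−765142/169)
  −26s^3−310s^2+2564s+6160 = (−(4394/54653)s−74360/54653)((54653/169)s^2−(273265/169)s−765142/169) + (0)
Last nonzero remainder: (54653/169)s^2−(273265/169)s−765142/169. Dividing through by 54653/169 gives the monic gcd s^2−5s−14.
Then lcm(f, g) = f·g / gcd(f, g); expanding and making the result monic gives the answer.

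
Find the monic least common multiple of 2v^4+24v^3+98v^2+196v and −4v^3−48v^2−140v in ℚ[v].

v^5+17v^4+109v^3+343v^2+490v

Repeated division with remainder:
  2v^4+24v^3+98v^2+196v = (−(1/2)v)(−4v^3−48v^2−140v) + (28v^2+196v)
  −4v^3−48v^2−140v = (−(1/7)v−5/7)(28v^2+196v) + (0)
Last nonzero remainder: 28v^2+196v. Dividing through by 28 gives the monic gcd v^2+7v.
Then lcm(f, g) = f·g / gcd(f, g); expanding and making the result monic gives the answer.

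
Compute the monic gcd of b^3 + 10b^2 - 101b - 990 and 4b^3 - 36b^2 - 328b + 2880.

b^2 - b - 90

Euclidean algorithm in ℚ[b]:
  b^3 + 10b^2 - 101b - 990 = (1/4)(4b^3 - 36b^2 - 328b + 2880) + (19b^2 - 19b - 1710)
  4b^3 - 36b^2 - 328b + 2880 = ((4/19)b - 32/19)(19b^2 - 19b - 1710) + (0)
Last nonzero remainder: 19b^2 - 19b - 1710. Dividing through by 19 gives the monic gcd b^2 - b - 90.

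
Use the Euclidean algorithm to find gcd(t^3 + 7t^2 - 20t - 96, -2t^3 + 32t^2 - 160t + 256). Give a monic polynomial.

t - 4

Euclidean algorithm in ℚ[t]:
  t^3 + 7t^2 - 20t - 96 = (-1/2)(-2t^3 + 32t^2 - 160t + 256) + (23t^2 - 100t + 32)
  -2t^3 + 32t^2 - 160t + 256 = (-(2/23)t + 536/529)(23t^2 - 100t + 32) + (-(29568/529)t + 118272/529)
  23t^2 - 100t + 32 = (-(12167/29568)t + 529/3696)(-(29568/529)t + 118272/529) + (0)
Last nonzero remainder: -(29568/529)t + 118272/529. Dividing through by -29568/529 gives the monic gcd t - 4.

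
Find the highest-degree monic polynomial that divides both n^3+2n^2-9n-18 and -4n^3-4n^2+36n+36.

n^2-9

Euclidean algorithm in ℚ[n]:
  n^3+2n^2-9n-18 = (-1/4)(-4n^3-4n^2+36n+36) + (n^2-9)
  -4n^3-4n^2+36n+36 = (-4n-4)(n^2-9) + (0)
The last nonzero remainder n^2-9 is already monic.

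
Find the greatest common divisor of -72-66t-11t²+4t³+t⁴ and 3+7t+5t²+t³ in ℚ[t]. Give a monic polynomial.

3+t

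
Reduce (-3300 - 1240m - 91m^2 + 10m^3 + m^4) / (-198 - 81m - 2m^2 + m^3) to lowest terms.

(50 + 15m + m^2)/(3 + m)

Apply the Euclidean algorithm:
  m^4 + 10m^3 - 91m^2 - 1240m - 3300 = (m + 12)(m^3 - 2m^2 - 81m - 198) + (14m^2 - 70m - 924)
  m^3 - 2m^2 - 81m - 198 = ((1/14)m + 3/14)(14m^2 - 70m - 924) + (0)
Last nonzero remainder: 14m^2 - 70m - 924. Dividing through by 14 gives the monic gcd m^2 - 5m - 66.
Cancel m^2 - 5m - 66 from numerator and denominator to get the reduced form.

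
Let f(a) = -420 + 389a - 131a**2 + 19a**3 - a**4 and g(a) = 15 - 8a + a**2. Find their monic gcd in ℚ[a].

15 - 8a + a**2

By polynomial division,
  -a**4 + 19a**3 - 131a**2 + 389a - 420 = (-a**2 + 11a - 28)(a**2 - 8a + 15) + (0)
The last nonzero remainder a**2 - 8a + 15 is already monic.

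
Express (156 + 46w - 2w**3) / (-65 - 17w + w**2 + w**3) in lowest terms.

(12 - 2w)/(-5 + w)

Repeated division with remainder:
  -2w**3 + 46w + 156 = (-2)(w**3 + w**2 - 17w - 65) + (2w**2 + 12w + 26)
  w**3 + w**2 - 17w - 65 = ((1/2)w - 5/2)(2w**2 + 12w + 26) + (0)
Last nonzero remainder: 2w**2 + 12w + 26. Dividing through by 2 gives the monic gcd w**2 + 6w + 13.
Cancel w**2 + 6w + 13 from numerator and denominator to get the reduced form.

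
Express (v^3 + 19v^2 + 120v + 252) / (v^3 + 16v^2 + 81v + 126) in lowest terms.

(v + 6)/(v + 3)

Apply the Euclidean algorithm:
  v^3 + 19v^2 + 120v + 252 = (v^3 + 16v^2 + 81v + 126) + (3v^2 + 39v + 126)
  v^3 + 16v^2 + 81v + 126 = ((1/3)v + 1)(3v^2 + 39v + 126) + (0)
Last nonzero remainder: 3v^2 + 39v + 126. Dividing through by 3 gives the monic gcd v^2 + 13v + 42.
Cancel v^2 + 13v + 42 from numerator and denominator to get the reduced form.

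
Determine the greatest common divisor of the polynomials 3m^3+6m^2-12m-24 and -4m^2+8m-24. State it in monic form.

1

Apply the Euclidean algorithm:
  3m^3+6m^2-12m-24 = (-(3/4)m-3)(-4m^2+8m-24) + (-6m-96)
  -4m^2+8m-24 = ((2/3)m-12)(-6m-96) + (-1176)
  -6m-96 = ((1/196)m+4/49)(-1176) + (0)
The last nonzero remainder is the constant -1176, so the polynomials are coprime and gcd = 1.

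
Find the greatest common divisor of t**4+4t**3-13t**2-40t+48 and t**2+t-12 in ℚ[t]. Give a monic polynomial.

t**2+t-12

Repeated division with remainder:
  t**4+4t**3-13t**2-40t+48 = (t**2+3t-4)(t**2+t-12) + (0)
The last nonzero remainder t**2+t-12 is already monic.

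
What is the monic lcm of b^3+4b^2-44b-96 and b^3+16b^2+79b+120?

b^5+12b^4+3b^3-388b^2-1428b-1440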